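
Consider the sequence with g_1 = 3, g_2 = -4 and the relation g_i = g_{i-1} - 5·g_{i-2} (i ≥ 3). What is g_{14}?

Iterate the recurrence:
g_3 = -19, g_4 = 1, g_5 = 96, …, g_{11} = -184, g_{12} = -26789, g_{13} = -25869, g_{14} = 108076.

108076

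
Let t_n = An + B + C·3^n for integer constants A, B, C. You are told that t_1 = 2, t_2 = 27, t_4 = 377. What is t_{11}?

Plug in n = 1, 2, 4: A + B + 3C = 2; 2A + B + 9C = 27; 4A + B + 81C = 377.
Subtracting the first from the second: A + 6C = 25.
Subtracting the second from the third: 2A + 72C = 350.
Solving: C = 5, A = -5, then B = -8.
So t_n = -5·n + (-8) + 5·3^n; at n=11 this is 885672.

885672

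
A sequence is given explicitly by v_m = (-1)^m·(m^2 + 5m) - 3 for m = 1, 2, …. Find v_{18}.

(-1)^18 = 1; m^2 + 5m at m=18 is 414; so v_{18} = 411.

411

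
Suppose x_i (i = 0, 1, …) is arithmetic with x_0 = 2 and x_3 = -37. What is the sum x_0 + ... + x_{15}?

Common difference d = (-37 - 2) / (3 - 0) = -13.
x_i = 2 + (i - 0)·(-13).
x_{15} = -193; S = 16·(2 + (-193))/2 = -1528.

-1528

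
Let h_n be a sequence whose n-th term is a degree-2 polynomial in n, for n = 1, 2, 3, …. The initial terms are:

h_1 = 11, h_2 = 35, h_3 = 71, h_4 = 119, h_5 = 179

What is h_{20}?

1st diffs: 24, 36, 48, 60.
2nd diffs: 12, 12, 12 (constant).
So h_n = 6n^2 + 6n - 1.
Evaluating at n = 20 gives h_{20} = 2519.

2519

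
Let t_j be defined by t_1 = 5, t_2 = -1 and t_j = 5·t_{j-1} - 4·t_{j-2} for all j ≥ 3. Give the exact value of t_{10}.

-524281

Applying the relation repeatedly:
t_3 = -25;  t_4 = -121;  t_5 = -505;  t_6 = -2041;  t_7 = -8185;  t_8 = -32761;  t_9 = -131065;  t_{10} = -524281.
(Characteristic roots are 4 and 1.)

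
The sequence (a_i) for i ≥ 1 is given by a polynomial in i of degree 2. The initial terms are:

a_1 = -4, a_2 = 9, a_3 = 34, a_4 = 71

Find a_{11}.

666

1st diffs: 13, 25, 37.
2nd diffs: 12, 12 (constant).
Newton forward-difference form: a_i = -4 + 13·C(i-1,1) + 12·C(i-1,2).
At i = 11: i-1 = 10, so a_{11} = -4 + 130 + 540 = 666.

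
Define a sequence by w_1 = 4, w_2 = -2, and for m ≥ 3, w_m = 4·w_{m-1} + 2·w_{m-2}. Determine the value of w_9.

Compute successive terms:
w_3 = 0  w_4 = -4  w_5 = -16  w_6 = -72  w_7 = -320  w_8 = -1424  w_9 = -6336.

-6336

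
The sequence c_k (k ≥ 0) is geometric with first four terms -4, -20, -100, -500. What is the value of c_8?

Common ratio r = 5.
c_k = (-4)·5^(k-0).
c_8 = (-4)·5^8 = -1562500.

-1562500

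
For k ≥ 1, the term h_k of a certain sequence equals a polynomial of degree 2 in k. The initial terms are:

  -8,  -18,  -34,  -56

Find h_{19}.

1st diffs: -10, -16, -22.
2nd diffs: -6, -6 (constant).
Newton forward-difference form: h_k = -8 + (-10)·C(k-1,1) + (-6)·C(k-1,2).
At k = 19: k-1 = 18, so h_{19} = -8 - 180 - 918 = -1106.

-1106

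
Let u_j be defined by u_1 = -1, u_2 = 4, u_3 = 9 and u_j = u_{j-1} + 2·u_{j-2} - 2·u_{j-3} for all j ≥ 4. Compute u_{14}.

Applying the relation repeatedly:
u_4 = 19;  u_5 = 29;  u_6 = 49;  …;  u_{11} = 309;  u_{12} = 469;  u_{13} = 629;  u_{14} = 949.

949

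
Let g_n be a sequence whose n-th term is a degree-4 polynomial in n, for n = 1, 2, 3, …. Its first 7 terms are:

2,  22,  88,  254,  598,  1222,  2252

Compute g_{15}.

1st diffs: 20, 66, 166, 344, 624, 1030.
2nd diffs: 46, 100, 178, 280, 406.
3rd diffs: 54, 78, 102, 126.
4th diffs: 24, 24, 24 (constant).
Newton forward-difference form: g_n = 2 + 20·C(n-1,1) + 46·C(n-1,2) + 54·C(n-1,3) + 24·C(n-1,4).
At n = 15: n-1 = 14, so g_{15} = 2 + 280 + 4186 + 19656 + 24024 = 48148.

48148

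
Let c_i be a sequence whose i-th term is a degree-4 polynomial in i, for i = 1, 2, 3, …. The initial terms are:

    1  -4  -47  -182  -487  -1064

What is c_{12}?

1st diffs: -5, -43, -135, -305, -577.
2nd diffs: -38, -92, -170, -272.
3rd diffs: -54, -78, -102.
4th diffs: -24, -24 (constant).
Newton forward-difference form: c_i = 1 + (-5)·C(i-1,1) + (-38)·C(i-1,2) + (-54)·C(i-1,3) + (-24)·C(i-1,4).
At i = 12: i-1 = 11, so c_{12} = 1 - 55 - 2090 - 8910 - 7920 = -18974.

-18974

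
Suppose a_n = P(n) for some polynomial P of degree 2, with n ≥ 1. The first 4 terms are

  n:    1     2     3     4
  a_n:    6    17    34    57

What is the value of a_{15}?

1st diffs: 11, 17, 23.
2nd diffs: 6, 6 (constant).
Newton forward-difference form: a_n = 6 + 11·C(n-1,1) + 6·C(n-1,2).
At n = 15: n-1 = 14, so a_{15} = 6 + 154 + 546 = 706.

706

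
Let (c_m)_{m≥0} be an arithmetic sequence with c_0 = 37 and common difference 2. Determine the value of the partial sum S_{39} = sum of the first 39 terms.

2925

c_m = 37 + (m - 0)·2.
c_{38} = 113; S = 39·(37 + 113)/2 = 2925.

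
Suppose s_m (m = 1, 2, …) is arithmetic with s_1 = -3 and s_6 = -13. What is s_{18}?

-37

Common difference d = (-13 - (-3)) / (6 - 1) = -2.
s_m = -3 + (m - 1)·(-2).
s_{18} = -3 + 17·(-2) = -37.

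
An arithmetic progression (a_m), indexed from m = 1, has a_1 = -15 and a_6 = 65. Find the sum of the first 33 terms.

7953

Common difference d = (65 - (-15)) / (6 - 1) = 16.
a_m = -15 + (m - 1)·16.
a_{33} = 497; S = 33·(-15 + 497)/2 = 7953.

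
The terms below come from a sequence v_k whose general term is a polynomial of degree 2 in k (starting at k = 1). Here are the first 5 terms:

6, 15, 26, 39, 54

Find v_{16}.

351

1st diffs: 9, 11, 13, 15.
2nd diffs: 2, 2, 2 (constant).
Newton forward-difference form: v_k = 6 + 9·C(k-1,1) + 2·C(k-1,2).
At k = 16: k-1 = 15, so v_{16} = 6 + 135 + 210 = 351.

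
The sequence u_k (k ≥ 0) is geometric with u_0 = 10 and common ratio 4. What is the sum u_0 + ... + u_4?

3410

u_k = 10·4^(k-0).
S = 10·(4^5 - 1)/(4 - 1) = 10·(1024 - 1)/(3) = 3410.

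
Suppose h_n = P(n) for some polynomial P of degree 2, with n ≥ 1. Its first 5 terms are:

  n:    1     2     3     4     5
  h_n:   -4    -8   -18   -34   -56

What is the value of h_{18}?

-888

1st diffs: -4, -10, -16, -22.
2nd diffs: -6, -6, -6 (constant).
Newton forward-difference form: h_n = -4 + (-4)·C(n-1,1) + (-6)·C(n-1,2).
At n = 18: n-1 = 17, so h_{18} = -4 - 68 - 816 = -888.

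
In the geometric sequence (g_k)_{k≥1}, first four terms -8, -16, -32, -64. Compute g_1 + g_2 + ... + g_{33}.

-68719476728

Common ratio r = 2.
g_k = (-8)·2^(k-1).
S = (-8)·(2^33 - 1)/(2 - 1) = (-8)·(8589934592 - 1)/(1) = -68719476728.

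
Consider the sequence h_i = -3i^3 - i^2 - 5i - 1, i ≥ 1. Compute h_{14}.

-8499

h_{14} = -3·14^3 - 1·14^2 - 5·14 - 1 = -8499.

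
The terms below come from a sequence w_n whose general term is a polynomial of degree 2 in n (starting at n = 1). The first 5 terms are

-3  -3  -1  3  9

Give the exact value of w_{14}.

153

1st diffs: 0, 2, 4, 6.
2nd diffs: 2, 2, 2 (constant).
Newton forward-difference form: w_n = -3 + 2·C(n-1,2).
At n = 14: n-1 = 13, so w_{14} = -3 + 156 = 153.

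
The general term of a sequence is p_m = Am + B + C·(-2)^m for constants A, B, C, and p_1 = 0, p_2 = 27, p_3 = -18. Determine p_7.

At m = 1, 2, 3: A + B - 2C = 0; 2A + B + 4C = 27; 3A + B - 8C = -18.
Subtracting the first from the second: A + 6C = 27.
Subtracting the second from the third: A - 12C = -45.
Solving: C = 4, A = 3, then B = 5.
Hence p_7 = 3·7 + 5 + 4·(-128) = -486.

-486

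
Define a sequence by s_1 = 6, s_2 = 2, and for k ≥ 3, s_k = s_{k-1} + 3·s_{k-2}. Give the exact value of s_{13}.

60614

Step forward from the initial values:
s_3 = 20;  s_4 = 26;  s_5 = 86;  …;  s_{10} = 4922;  s_{11} = 11462;  s_{12} = 26228;  s_{13} = 60614.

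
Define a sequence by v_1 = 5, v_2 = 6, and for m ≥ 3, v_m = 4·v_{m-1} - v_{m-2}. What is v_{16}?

510542830

Compute successive terms:
v_3 = 19;  v_4 = 70;  v_5 = 261;  …;  v_{13} = 9821765;  v_{14} = 36655326;  v_{15} = 136799539;  v_{16} = 510542830.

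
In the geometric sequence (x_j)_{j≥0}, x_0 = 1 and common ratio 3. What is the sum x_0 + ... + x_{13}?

2391484

x_j = 1·3^(j-0).
S = 1·(3^14 - 1)/(3 - 1) = 1·(4782969 - 1)/(2) = 2391484.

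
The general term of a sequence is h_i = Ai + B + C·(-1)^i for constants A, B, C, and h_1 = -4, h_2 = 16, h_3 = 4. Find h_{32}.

136

The three given values yield: A + B - C = -4; 2A + B + C = 16; 3A + B - C = 4.
Subtracting the first from the second: A + 2C = 20.
Subtracting the second from the third: A - 2C = -12.
Solving: C = 8, A = 4, then B = 0.
So h_i = 4·i + 0 + 8·(-1)^i; at i=32 this is 136.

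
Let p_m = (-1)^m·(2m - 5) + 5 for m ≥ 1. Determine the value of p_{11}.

(-1)^11 = -1; 2m - 5 at m=11 is 17; so p_{11} = -12.

-12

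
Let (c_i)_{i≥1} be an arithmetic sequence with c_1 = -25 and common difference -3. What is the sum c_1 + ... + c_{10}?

c_i = -25 + (i - 1)·(-3).
c_{10} = -52; S = 10·(-25 + (-52))/2 = -385.

-385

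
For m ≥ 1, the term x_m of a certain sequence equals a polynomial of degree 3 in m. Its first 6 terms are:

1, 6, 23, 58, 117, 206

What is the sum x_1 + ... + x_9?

1st diffs: 5, 17, 35, 59, 89.
2nd diffs: 12, 18, 24, 30.
3rd diffs: 6, 6, 6 (constant).
Newton forward-difference form: x_m = 1 + 5·C(m-1,1) + 12·C(m-1,2) + 6·C(m-1,3).
Continuing: 331, 498, 713.
Summing m = 1..9 (9 terms) gives 1953.

1953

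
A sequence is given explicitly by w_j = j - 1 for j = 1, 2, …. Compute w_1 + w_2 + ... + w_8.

28

Over j = 1..8: Σj = 36.
Total = (1)·36 + (-1)·8 = 28.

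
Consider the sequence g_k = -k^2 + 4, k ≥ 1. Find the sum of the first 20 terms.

Over k = 1..20: Σk = 210, Σk² = 2870.
Total = (-1)·2870 + (4)·20 = -2790.

-2790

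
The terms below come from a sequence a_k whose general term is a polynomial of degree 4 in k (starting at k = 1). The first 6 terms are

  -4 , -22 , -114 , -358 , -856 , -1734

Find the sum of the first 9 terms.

1st diffs: -18, -92, -244, -498, -878.
2nd diffs: -74, -152, -254, -380.
3rd diffs: -78, -102, -126.
4th diffs: -24, -24 (constant).
So a_k = -k^4 - 3k^3 + 6k^2 - 6.
Continuing: -3142, -5254, -8268.
Summing k = 1..9 (9 terms) gives -19752.

-19752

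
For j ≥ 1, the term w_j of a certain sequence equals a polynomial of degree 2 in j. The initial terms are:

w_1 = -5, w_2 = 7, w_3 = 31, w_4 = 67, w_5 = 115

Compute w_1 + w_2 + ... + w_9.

1395

1st diffs: 12, 24, 36, 48.
2nd diffs: 12, 12, 12 (constant).
Newton forward-difference form: w_j = -5 + 12·C(j-1,1) + 12·C(j-1,2).
Continuing: 175, 247, 331, 427.
Summing j = 1..9 (9 terms) gives 1395.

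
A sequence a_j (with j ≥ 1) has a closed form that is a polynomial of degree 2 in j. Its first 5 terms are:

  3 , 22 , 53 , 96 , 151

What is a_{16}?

1548

1st diffs: 19, 31, 43, 55.
2nd diffs: 12, 12, 12 (constant).
So a_j = 6j^2 + j - 4.
Evaluating at j = 16 gives a_{16} = 1548.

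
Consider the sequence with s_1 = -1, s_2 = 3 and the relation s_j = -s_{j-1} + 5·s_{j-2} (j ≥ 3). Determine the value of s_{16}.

5086703

s_3 = -8  s_4 = 23  s_5 = -63  …  s_{13} = -233833  s_{14} = 652923  s_{15} = -1822088  s_{16} = 5086703.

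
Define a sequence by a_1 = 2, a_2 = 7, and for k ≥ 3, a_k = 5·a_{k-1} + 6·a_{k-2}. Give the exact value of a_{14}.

16792320877

a_3 = 47;  a_4 = 277;  a_5 = 1667;  …;  a_{11} = 77742227;  a_{12} = 466453357;  a_{13} = 2798720147;  a_{14} = 16792320877.
(Characteristic roots are 6 and -1.)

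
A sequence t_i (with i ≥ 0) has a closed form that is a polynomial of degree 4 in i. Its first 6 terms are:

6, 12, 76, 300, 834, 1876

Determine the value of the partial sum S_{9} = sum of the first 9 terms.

24042

1st diffs: 6, 64, 224, 534, 1042.
2nd diffs: 58, 160, 310, 508.
3rd diffs: 102, 150, 198.
4th diffs: 48, 48 (constant).
Newton forward-difference form: t_i = 6 + 6·C(i,1) + 58·C(i,2) + 102·C(i,3) + 48·C(i,4).
Continuing: 3672, 6516, 10750.
Summing i = 0..8 (9 terms) gives 24042.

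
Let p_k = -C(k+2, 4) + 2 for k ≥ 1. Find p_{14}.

C(16, 4) = 1820, so p_{14} = -1818.

-1818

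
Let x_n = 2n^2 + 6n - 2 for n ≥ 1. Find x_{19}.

834

x_{19} = 2·19^2 + 6·19 - 2 = 834.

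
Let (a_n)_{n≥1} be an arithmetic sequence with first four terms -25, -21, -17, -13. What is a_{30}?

91

Common difference d = 4.
a_n = -25 + (n - 1)·4.
a_{30} = -25 + 29·4 = 91.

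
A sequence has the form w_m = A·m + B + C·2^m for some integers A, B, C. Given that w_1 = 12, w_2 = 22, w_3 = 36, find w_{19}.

1048692

At m = 1, 2, 3: A + B + 2C = 12; 2A + B + 4C = 22; 3A + B + 8C = 36.
Subtracting the first from the second: A + 2C = 10.
Subtracting the second from the third: A + 4C = 14.
Solving: C = 2, A = 6, then B = 2.
Hence w_{19} = 6·19 + 2 + 2·524288 = 1048692.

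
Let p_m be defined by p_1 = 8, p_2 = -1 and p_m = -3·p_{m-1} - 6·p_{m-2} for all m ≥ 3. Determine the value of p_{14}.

Iterate the recurrence:
p_3 = -45  p_4 = 141  p_5 = -153  …  p_{11} = -72657  p_{12} = 63909  p_{13} = 244215  p_{14} = -1116099.

-1116099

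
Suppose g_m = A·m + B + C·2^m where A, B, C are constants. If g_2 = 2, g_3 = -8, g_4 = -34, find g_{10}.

The three given values yield: 2A + B + 4C = 2; 3A + B + 8C = -8; 4A + B + 16C = -34.
Subtracting the first from the second: A + 4C = -10.
Subtracting the second from the third: A + 8C = -26.
Solving: C = -4, A = 6, then B = 6.
Therefore g_{10} = 60 + 6 + (-4)·1024 = -4030.

-4030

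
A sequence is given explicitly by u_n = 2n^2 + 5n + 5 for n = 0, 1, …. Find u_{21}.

u_{21} = 2·21^2 + 5·21 + 5 = 992.

992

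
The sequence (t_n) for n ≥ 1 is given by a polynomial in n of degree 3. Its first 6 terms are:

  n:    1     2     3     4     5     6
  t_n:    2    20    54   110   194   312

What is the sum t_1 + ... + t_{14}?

13496

1st diffs: 18, 34, 56, 84, 118.
2nd diffs: 16, 22, 28, 34.
3rd diffs: 6, 6, 6 (constant).
Newton forward-difference form: t_n = 2 + 18·C(n-1,1) + 16·C(n-1,2) + 6·C(n-1,3).
Continuing: …, 470, 674, 930, 1244, …, t_{14} = 3200.
Summing n = 1..14 (14 terms) gives 13496.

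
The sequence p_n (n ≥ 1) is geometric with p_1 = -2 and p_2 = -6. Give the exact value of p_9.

-13122

Common ratio r = 3.
p_n = (-2)·3^(n-1).
p_9 = (-2)·3^8 = -13122.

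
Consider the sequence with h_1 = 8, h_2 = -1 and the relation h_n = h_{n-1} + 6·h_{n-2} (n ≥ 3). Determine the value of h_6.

569

Applying the relation repeatedly:
h_3 = 47; h_4 = 41; h_5 = 323; h_6 = 569.
(Characteristic roots are 3 and -2.)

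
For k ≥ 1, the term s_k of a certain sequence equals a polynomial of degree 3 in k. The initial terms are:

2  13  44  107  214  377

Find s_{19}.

13052

1st diffs: 11, 31, 63, 107, 163.
2nd diffs: 20, 32, 44, 56.
3rd diffs: 12, 12, 12 (constant).
So s_k = 2k^3 - 2k^2 + 3k - 1.
Evaluating at k = 19 gives s_{19} = 13052.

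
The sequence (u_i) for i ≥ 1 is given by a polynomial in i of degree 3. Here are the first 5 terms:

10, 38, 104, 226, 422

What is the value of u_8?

1634

1st diffs: 28, 66, 122, 196.
2nd diffs: 38, 56, 74.
3rd diffs: 18, 18 (constant).
Newton forward-difference form: u_i = 10 + 28·C(i-1,1) + 38·C(i-1,2) + 18·C(i-1,3).
At i = 8: i-1 = 7, so u_8 = 10 + 196 + 798 + 630 = 1634.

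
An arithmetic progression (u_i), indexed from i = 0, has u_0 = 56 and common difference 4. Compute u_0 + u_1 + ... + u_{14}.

1260

u_i = 56 + (i - 0)·4.
u_{14} = 112; S = 15·(56 + 112)/2 = 1260.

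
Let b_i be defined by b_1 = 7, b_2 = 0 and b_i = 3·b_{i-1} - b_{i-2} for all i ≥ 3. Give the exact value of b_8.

Compute successive terms:
b_3 = -7;  b_4 = -21;  b_5 = -56;  b_6 = -147;  b_7 = -385;  b_8 = -1008.

-1008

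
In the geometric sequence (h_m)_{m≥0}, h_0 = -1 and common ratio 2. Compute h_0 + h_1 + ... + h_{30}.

h_m = (-1)·2^(m-0).
S = (-1)·(2^31 - 1)/(2 - 1) = (-1)·(2147483648 - 1)/(1) = -2147483647.

-2147483647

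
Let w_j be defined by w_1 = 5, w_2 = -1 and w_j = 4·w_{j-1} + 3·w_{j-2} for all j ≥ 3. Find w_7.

Step forward from the initial values:
w_3 = 11, w_4 = 41, w_5 = 197, w_6 = 911, w_7 = 4235.

4235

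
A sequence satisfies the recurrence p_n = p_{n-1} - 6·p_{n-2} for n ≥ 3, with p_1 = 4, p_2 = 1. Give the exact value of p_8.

Iterate the recurrence:
p_3 = -23, p_4 = -29, p_5 = 109, p_6 = 283, p_7 = -371, p_8 = -2069.

-2069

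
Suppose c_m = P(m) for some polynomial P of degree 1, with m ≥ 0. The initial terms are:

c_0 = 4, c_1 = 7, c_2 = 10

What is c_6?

1st diffs: 3, 3 (constant).
So c_m = 3m + 4.
Evaluating at m = 6 gives c_6 = 22.

22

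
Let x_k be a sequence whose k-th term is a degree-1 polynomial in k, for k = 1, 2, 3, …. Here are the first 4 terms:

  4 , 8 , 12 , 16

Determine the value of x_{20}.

1st diffs: 4, 4, 4 (constant).
So x_k = 4k.
Evaluating at k = 20 gives x_{20} = 80.

80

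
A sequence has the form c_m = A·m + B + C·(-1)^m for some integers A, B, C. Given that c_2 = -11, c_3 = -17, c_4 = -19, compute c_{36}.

-147

At m = 2, 3, 4: 2A + B + C = -11; 3A + B - C = -17; 4A + B + C = -19.
Subtracting the first from the second: A - 2C = -6.
Subtracting the second from the third: A + 2C = -2.
Solving: C = 1, A = -4, then B = -4.
So c_m = -4·m + (-4) + 1·(-1)^m; at m=36 this is -147.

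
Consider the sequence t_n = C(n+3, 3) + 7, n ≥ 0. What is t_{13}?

C(16, 3) = 560, so t_{13} = 567.

567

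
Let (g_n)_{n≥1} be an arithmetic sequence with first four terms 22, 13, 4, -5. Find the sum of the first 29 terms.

-3016

Common difference d = -9.
g_n = 22 + (n - 1)·(-9).
g_{29} = -230; S = 29·(22 + (-230))/2 = -3016.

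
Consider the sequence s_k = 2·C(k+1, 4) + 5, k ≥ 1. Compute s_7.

145

C(8, 4) = 70, so s_7 = 145.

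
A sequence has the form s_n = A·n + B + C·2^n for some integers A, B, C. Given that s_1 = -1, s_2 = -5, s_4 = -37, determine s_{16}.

Plug in n = 1, 2, 4: A + B + 2C = -1; 2A + B + 4C = -5; 4A + B + 16C = -37.
Subtracting the first from the second: A + 2C = -4.
Subtracting the second from the third: 2A + 12C = -32.
Solving: C = -3, A = 2, then B = 3.
Hence s_{16} = 2·16 + 3 + (-3)·65536 = -196573.

-196573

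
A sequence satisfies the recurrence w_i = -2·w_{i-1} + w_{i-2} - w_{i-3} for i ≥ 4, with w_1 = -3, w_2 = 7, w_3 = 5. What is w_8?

1

Compute successive terms:
w_4 = 0, w_5 = -2, w_6 = -1, w_7 = 0, w_8 = 1.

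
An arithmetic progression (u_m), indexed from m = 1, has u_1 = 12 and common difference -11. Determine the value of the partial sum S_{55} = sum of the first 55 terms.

u_m = 12 + (m - 1)·(-11).
u_{55} = -582; S = 55·(12 + (-582))/2 = -15675.

-15675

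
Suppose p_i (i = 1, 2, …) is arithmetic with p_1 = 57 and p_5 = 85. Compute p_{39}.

Common difference d = (85 - 57) / (5 - 1) = 7.
p_i = 57 + (i - 1)·7.
p_{39} = 57 + 38·7 = 323.

323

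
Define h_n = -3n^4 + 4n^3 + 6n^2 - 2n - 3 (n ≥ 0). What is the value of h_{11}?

-37898

h_{11} = -3·11^4 + 4·11^3 + 6·11^2 - 2·11 - 3 = -37898.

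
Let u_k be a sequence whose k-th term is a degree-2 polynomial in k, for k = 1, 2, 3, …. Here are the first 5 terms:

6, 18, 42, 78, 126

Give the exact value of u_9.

438

1st diffs: 12, 24, 36, 48.
2nd diffs: 12, 12, 12 (constant).
Newton forward-difference form: u_k = 6 + 12·C(k-1,1) + 12·C(k-1,2).
At k = 9: k-1 = 8, so u_9 = 6 + 96 + 336 = 438.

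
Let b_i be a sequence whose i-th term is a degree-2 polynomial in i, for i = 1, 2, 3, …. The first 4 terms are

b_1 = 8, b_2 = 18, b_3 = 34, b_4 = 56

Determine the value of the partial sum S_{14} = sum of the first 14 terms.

3206

1st diffs: 10, 16, 22.
2nd diffs: 6, 6 (constant).
Newton forward-difference form: b_i = 8 + 10·C(i-1,1) + 6·C(i-1,2).
Continuing: …, 84, 118, 158, 204, …, b_{14} = 606.
Summing i = 1..14 (14 terms) gives 3206.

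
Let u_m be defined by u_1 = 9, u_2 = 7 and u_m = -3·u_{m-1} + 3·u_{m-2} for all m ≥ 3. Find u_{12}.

-61722

Iterate the recurrence:
u_3 = 6; u_4 = 3; u_5 = 9; u_6 = -18; u_7 = 81; u_8 = -297; u_9 = 1134; u_{10} = -4293; u_{11} = 16281; u_{12} = -61722.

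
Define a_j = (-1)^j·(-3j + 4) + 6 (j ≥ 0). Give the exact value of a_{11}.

(-1)^11 = -1; -3j + 4 at j=11 is -29; so a_{11} = 35.

35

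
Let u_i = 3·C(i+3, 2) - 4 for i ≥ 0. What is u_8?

C(11, 2) = 55, so u_8 = 161.

161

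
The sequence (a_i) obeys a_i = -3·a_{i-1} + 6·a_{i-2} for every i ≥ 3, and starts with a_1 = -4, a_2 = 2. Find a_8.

39798

Compute successive terms:
a_3 = -30; a_4 = 102; a_5 = -486; a_6 = 2070; a_7 = -9126; a_8 = 39798.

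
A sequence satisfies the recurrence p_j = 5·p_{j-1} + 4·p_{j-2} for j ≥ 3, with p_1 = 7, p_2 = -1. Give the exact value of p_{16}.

133596953871

Compute successive terms:
p_3 = 23; p_4 = 111; p_5 = 647; …; p_{13} = 720800327; p_{14} = 4109687839; p_{15} = 23431640503; p_{16} = 133596953871.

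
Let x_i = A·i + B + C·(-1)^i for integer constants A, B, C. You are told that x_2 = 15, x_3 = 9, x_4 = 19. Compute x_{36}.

83

The three given values yield: 2A + B + C = 15; 3A + B - C = 9; 4A + B + C = 19.
Subtracting the first from the second: A - 2C = -6.
Subtracting the second from the third: A + 2C = 10.
Solving: C = 4, A = 2, then B = 7.
So x_i = 2·i + 7 + 4·(-1)^i; at i=36 this is 83.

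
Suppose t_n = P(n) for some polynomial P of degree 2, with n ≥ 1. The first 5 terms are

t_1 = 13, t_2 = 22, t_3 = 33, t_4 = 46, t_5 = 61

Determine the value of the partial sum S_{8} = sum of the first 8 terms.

1st diffs: 9, 11, 13, 15.
2nd diffs: 2, 2, 2 (constant).
Newton forward-difference form: t_n = 13 + 9·C(n-1,1) + 2·C(n-1,2).
Continuing: 78, 97, 118.
Summing n = 1..8 (8 terms) gives 468.

468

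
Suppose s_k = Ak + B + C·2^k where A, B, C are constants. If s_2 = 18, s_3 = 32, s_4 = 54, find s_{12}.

At k = 2, 3, 4: 2A + B + 4C = 18; 3A + B + 8C = 32; 4A + B + 16C = 54.
Subtracting the first from the second: A + 4C = 14.
Subtracting the second from the third: A + 8C = 22.
Solving: C = 2, A = 6, then B = -2.
So s_k = 6·k + (-2) + 2·2^k; at k=12 this is 8262.

8262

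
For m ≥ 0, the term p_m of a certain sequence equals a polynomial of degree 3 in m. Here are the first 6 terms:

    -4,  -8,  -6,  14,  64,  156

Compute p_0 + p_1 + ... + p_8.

1st diffs: -4, 2, 20, 50, 92.
2nd diffs: 6, 18, 30, 42.
3rd diffs: 12, 12, 12 (constant).
So p_m = 2m^3 - 3m^2 - 3m - 4.
Continuing: 302, 514, 804.
Summing m = 0..8 (9 terms) gives 1836.

1836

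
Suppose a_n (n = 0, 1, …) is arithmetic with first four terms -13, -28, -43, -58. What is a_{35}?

-538

Common difference d = -15.
a_n = -13 + (n - 0)·(-15).
a_{35} = -13 + 35·(-15) = -538.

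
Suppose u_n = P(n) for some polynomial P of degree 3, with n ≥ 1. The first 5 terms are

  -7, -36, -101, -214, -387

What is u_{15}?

-8057

1st diffs: -29, -65, -113, -173.
2nd diffs: -36, -48, -60.
3rd diffs: -12, -12 (constant).
Newton forward-difference form: u_n = -7 + (-29)·C(n-1,1) + (-36)·C(n-1,2) + (-12)·C(n-1,3).
At n = 15: n-1 = 14, so u_{15} = -7 - 406 - 3276 - 4368 = -8057.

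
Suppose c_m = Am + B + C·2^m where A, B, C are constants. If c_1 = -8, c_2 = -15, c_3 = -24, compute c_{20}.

Plug in m = 1, 2, 3: A + B + 2C = -8; 2A + B + 4C = -15; 3A + B + 8C = -24.
Subtracting the first from the second: A + 2C = -7.
Subtracting the second from the third: A + 4C = -9.
Solving: C = -1, A = -5, then B = -1.
Therefore c_{20} = -100 + (-1) + (-1)·1048576 = -1048677.

-1048677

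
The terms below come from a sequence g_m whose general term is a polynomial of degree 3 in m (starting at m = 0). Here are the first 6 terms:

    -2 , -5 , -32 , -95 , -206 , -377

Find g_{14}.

-6596

1st diffs: -3, -27, -63, -111, -171.
2nd diffs: -24, -36, -48, -60.
3rd diffs: -12, -12, -12 (constant).
Newton forward-difference form: g_m = -2 + (-3)·C(m,1) + (-24)·C(m,2) + (-12)·C(m,3).
At m = 14: m = 14, so g_{14} = -2 - 42 - 2184 - 4368 = -6596.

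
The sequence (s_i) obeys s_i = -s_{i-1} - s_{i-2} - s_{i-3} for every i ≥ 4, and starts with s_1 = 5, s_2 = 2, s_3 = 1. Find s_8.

s_4 = -8; s_5 = 5; s_6 = 2; s_7 = 1; s_8 = -8.

-8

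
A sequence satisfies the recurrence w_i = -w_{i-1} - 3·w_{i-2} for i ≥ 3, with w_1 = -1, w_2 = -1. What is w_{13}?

919

Iterate the recurrence:
w_3 = 4, w_4 = -1, w_5 = -11, …, w_{10} = 179, w_{11} = -191, w_{12} = -346, w_{13} = 919.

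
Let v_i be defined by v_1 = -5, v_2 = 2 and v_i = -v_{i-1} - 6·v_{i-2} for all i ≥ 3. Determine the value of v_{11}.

-16688

Step forward from the initial values:
v_3 = 28, v_4 = -40, v_5 = -128, v_6 = 368, v_7 = 400, v_8 = -2608, v_9 = 208, v_{10} = 15440, v_{11} = -16688.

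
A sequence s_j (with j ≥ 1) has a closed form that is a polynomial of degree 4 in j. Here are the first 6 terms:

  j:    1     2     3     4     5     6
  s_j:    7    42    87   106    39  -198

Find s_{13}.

-18713

1st diffs: 35, 45, 19, -67, -237.
2nd diffs: 10, -26, -86, -170.
3rd diffs: -36, -60, -84.
4th diffs: -24, -24 (constant).
Newton forward-difference form: s_j = 7 + 35·C(j-1,1) + 10·C(j-1,2) + (-36)·C(j-1,3) + (-24)·C(j-1,4).
At j = 13: j-1 = 12, so s_{13} = 7 + 420 + 660 - 7920 - 11880 = -18713.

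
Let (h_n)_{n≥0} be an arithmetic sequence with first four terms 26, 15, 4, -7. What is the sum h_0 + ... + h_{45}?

-10189

Common difference d = -11.
h_n = 26 + (n - 0)·(-11).
h_{45} = -469; S = 46·(26 + (-469))/2 = -10189.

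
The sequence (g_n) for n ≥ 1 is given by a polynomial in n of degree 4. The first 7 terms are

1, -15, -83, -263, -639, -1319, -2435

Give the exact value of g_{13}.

1st diffs: -16, -68, -180, -376, -680, -1116.
2nd diffs: -52, -112, -196, -304, -436.
3rd diffs: -60, -84, -108, -132.
4th diffs: -24, -24, -24 (constant).
Newton forward-difference form: g_n = 1 + (-16)·C(n-1,1) + (-52)·C(n-1,2) + (-60)·C(n-1,3) + (-24)·C(n-1,4).
At n = 13: n-1 = 12, so g_{13} = 1 - 192 - 3432 - 13200 - 11880 = -28703.

-28703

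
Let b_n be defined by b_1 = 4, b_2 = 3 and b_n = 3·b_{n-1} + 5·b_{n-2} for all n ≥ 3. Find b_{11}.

2421359

b_3 = 29, b_4 = 102, b_5 = 451, b_6 = 1863, b_7 = 7844, b_8 = 32847, b_9 = 137761, b_{10} = 577518, b_{11} = 2421359.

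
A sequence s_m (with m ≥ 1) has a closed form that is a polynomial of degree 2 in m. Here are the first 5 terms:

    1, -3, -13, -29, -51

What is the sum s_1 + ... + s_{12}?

-1572

1st diffs: -4, -10, -16, -22.
2nd diffs: -6, -6, -6 (constant).
So s_m = -3m^2 + 5m - 1.
Continuing: …, -79, -113, -153, -199, …, s_{12} = -373.
Summing m = 1..12 (12 terms) gives -1572.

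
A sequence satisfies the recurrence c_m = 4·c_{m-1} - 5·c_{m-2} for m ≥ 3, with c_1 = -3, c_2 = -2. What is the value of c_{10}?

Iterate the recurrence:
c_3 = 7; c_4 = 38; c_5 = 117; c_6 = 278; c_7 = 527; c_8 = 718; c_9 = 237; c_{10} = -2642.

-2642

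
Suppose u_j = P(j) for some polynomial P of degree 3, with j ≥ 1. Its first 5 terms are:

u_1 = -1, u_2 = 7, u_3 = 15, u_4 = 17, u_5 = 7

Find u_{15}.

1st diffs: 8, 8, 2, -10.
2nd diffs: 0, -6, -12.
3rd diffs: -6, -6 (constant).
Newton forward-difference form: u_j = -1 + 8·C(j-1,1) + (-6)·C(j-1,3).
At j = 15: j-1 = 14, so u_{15} = -1 + 112 - 2184 = -2073.

-2073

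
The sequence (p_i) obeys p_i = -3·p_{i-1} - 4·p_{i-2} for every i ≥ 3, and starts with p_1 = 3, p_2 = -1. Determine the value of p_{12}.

5983

Compute successive terms:
p_3 = -9, p_4 = 31, p_5 = -57, p_6 = 47, p_7 = 87, p_8 = -449, p_9 = 999, p_{10} = -1201, p_{11} = -393, p_{12} = 5983.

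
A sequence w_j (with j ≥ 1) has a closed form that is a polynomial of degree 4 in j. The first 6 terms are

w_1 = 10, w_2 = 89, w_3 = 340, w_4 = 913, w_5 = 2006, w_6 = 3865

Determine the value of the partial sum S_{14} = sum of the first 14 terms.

1st diffs: 79, 251, 573, 1093, 1859.
2nd diffs: 172, 322, 520, 766.
3rd diffs: 150, 198, 246.
4th diffs: 48, 48 (constant).
Newton forward-difference form: w_j = 10 + 79·C(j-1,1) + 172·C(j-1,2) + 150·C(j-1,3) + 48·C(j-1,4).
Continuing: …, 6784, 11105, 17218, 25561, …, w_{14} = 91673.
Summing j = 1..14 (14 terms) gives 316183.

316183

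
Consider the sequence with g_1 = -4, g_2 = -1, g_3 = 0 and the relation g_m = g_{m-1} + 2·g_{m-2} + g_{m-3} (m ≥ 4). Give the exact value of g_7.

g_4 = -6, g_5 = -7, g_6 = -19, g_7 = -39.

-39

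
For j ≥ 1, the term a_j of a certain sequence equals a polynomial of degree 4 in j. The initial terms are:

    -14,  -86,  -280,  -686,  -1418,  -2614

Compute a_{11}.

1st diffs: -72, -194, -406, -732, -1196.
2nd diffs: -122, -212, -326, -464.
3rd diffs: -90, -114, -138.
4th diffs: -24, -24 (constant).
Newton forward-difference form: a_j = -14 + (-72)·C(j-1,1) + (-122)·C(j-1,2) + (-90)·C(j-1,3) + (-24)·C(j-1,4).
At j = 11: j-1 = 10, so a_{11} = -14 - 720 - 5490 - 10800 - 5040 = -22064.

-22064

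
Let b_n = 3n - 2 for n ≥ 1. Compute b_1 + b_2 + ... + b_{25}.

925

Over n = 1..25: Σn = 325.
Total = (3)·325 + (-2)·25 = 925.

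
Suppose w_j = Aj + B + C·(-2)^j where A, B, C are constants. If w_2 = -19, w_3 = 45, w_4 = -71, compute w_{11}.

The three given values yield: 2A + B + 4C = -19; 3A + B - 8C = 45; 4A + B + 16C = -71.
Subtracting the first from the second: A - 12C = 64.
Subtracting the second from the third: A + 24C = -116.
Solving: C = -5, A = 4, then B = -7.
Hence w_{11} = 4·11 + (-7) + (-5)·(-2048) = 10277.

10277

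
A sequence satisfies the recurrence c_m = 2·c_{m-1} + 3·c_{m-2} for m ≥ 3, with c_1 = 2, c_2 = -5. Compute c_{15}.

-3587224

Step forward from the initial values:
c_3 = -4  c_4 = -23  c_5 = -58  …  c_{12} = -132863  c_{13} = -398578  c_{14} = -1195745  c_{15} = -3587224.
(Characteristic roots are 3 and -1.)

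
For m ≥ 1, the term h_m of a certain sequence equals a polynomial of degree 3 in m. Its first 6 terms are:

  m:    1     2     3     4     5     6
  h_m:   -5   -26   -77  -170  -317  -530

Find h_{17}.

-10661

1st diffs: -21, -51, -93, -147, -213.
2nd diffs: -30, -42, -54, -66.
3rd diffs: -12, -12, -12 (constant).
Newton forward-difference form: h_m = -5 + (-21)·C(m-1,1) + (-30)·C(m-1,2) + (-12)·C(m-1,3).
At m = 17: m-1 = 16, so h_{17} = -5 - 336 - 3600 - 6720 = -10661.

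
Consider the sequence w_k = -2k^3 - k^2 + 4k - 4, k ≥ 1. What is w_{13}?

w_{13} = -2·13^3 - 1·13^2 + 4·13 - 4 = -4515.

-4515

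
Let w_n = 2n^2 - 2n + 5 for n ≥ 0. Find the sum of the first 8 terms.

264

Over n = 0..7: Σn = 28, Σn² = 140.
Total = (2)·140 + (-2)·28 + (5)·8 = 264.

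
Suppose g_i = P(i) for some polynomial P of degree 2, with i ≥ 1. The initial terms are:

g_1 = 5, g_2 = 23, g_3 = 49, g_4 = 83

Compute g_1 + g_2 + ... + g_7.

1st diffs: 18, 26, 34.
2nd diffs: 8, 8 (constant).
Newton forward-difference form: g_i = 5 + 18·C(i-1,1) + 8·C(i-1,2).
Continuing: 125, 175, 233.
Summing i = 1..7 (7 terms) gives 693.

693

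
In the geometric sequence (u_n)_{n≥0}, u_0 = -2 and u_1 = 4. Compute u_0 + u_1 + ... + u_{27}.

178956970

Common ratio r = -2.
u_n = (-2)·(-2)^(n-0).
S = (-2)·((-2)^28 - 1)/(-2 - 1) = (-2)·(268435456 - 1)/(-3) = 178956970.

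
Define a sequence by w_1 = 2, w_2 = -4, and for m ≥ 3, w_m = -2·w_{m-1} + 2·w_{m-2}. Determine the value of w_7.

656

w_3 = 12;  w_4 = -32;  w_5 = 88;  w_6 = -240;  w_7 = 656.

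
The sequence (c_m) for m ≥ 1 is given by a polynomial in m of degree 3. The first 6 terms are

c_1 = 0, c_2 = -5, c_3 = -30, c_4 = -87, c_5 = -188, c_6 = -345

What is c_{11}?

1st diffs: -5, -25, -57, -101, -157.
2nd diffs: -20, -32, -44, -56.
3rd diffs: -12, -12, -12 (constant).
Newton forward-difference form: c_m = (-5)·C(m-1,1) + (-20)·C(m-1,2) + (-12)·C(m-1,3).
At m = 11: m-1 = 10, so c_{11} = -50 - 900 - 1440 = -2390.

-2390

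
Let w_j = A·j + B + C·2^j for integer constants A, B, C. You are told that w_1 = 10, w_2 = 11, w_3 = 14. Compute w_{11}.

2046

Write the equations: A + B + 2C = 10; 2A + B + 4C = 11; 3A + B + 8C = 14.
Subtracting the first from the second: A + 2C = 1.
Subtracting the second from the third: A + 4C = 3.
Solving: C = 1, A = -1, then B = 9.
So w_j = -1·j + 9 + 1·2^j; at j=11 this is 2046.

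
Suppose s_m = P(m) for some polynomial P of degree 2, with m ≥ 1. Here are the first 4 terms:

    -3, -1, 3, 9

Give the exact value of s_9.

1st diffs: 2, 4, 6.
2nd diffs: 2, 2 (constant).
Newton forward-difference form: s_m = -3 + 2·C(m-1,1) + 2·C(m-1,2).
At m = 9: m-1 = 8, so s_9 = -3 + 16 + 56 = 69.

69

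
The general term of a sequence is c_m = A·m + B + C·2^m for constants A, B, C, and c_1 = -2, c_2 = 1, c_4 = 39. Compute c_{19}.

The three given values yield: A + B + 2C = -2; 2A + B + 4C = 1; 4A + B + 16C = 39.
Subtracting the first from the second: A + 2C = 3.
Subtracting the second from the third: 2A + 12C = 38.
Solving: C = 4, A = -5, then B = -5.
Hence c_{19} = -5·19 + (-5) + 4·524288 = 2097052.

2097052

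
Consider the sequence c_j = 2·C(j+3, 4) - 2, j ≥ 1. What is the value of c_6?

250

C(9, 4) = 126, so c_6 = 250.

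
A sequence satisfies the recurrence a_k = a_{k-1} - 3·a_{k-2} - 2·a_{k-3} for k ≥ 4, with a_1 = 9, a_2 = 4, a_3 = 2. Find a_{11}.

a_4 = -28;  a_5 = -42;  a_6 = 38;  a_7 = 220;  a_8 = 190;  a_9 = -546;  a_{10} = -1556;  a_{11} = -298.

-298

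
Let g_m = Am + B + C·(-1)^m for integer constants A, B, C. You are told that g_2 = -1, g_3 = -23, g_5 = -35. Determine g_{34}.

The three given values yield: 2A + B + C = -1; 3A + B - C = -23; 5A + B - C = -35.
Subtracting the first from the second: A - 2C = -22.
Subtracting the second from the third: 2A = -12.
Solving: C = 8, A = -6, then B = 3.
So g_m = -6·m + 3 + 8·(-1)^m; at m=34 this is -193.

-193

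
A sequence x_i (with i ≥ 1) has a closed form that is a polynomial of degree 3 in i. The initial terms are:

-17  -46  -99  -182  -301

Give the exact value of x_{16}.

-5702

1st diffs: -29, -53, -83, -119.
2nd diffs: -24, -30, -36.
3rd diffs: -6, -6 (constant).
So x_i = -i^3 - 6i^2 - 4i - 6.
Evaluating at i = 16 gives x_{16} = -5702.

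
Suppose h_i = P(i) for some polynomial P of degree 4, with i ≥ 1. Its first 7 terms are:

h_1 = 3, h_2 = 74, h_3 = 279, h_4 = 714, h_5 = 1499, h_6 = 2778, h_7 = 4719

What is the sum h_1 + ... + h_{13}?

143429

1st diffs: 71, 205, 435, 785, 1279, 1941.
2nd diffs: 134, 230, 350, 494, 662.
3rd diffs: 96, 120, 144, 168.
4th diffs: 24, 24, 24 (constant).
Newton forward-difference form: h_i = 3 + 71·C(i-1,1) + 134·C(i-1,2) + 96·C(i-1,3) + 24·C(i-1,4).
Continuing: …, 7514, 11379, 16554, 23303, …, h_{13} = 42699.
Summing i = 1..13 (13 terms) gives 143429.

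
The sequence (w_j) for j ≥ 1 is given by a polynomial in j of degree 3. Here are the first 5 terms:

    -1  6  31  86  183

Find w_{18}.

10726

1st diffs: 7, 25, 55, 97.
2nd diffs: 18, 30, 42.
3rd diffs: 12, 12 (constant).
Newton forward-difference form: w_j = -1 + 7·C(j-1,1) + 18·C(j-1,2) + 12·C(j-1,3).
At j = 18: j-1 = 17, so w_{18} = -1 + 119 + 2448 + 8160 = 10726.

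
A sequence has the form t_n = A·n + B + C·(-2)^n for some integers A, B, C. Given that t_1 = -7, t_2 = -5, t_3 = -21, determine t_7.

-157

The three given values yield: A + B - 2C = -7; 2A + B + 4C = -5; 3A + B - 8C = -21.
Subtracting the first from the second: A + 6C = 2.
Subtracting the second from the third: A - 12C = -16.
Solving: C = 1, A = -4, then B = -1.
Hence t_7 = -4·7 + (-1) + 1·(-128) = -157.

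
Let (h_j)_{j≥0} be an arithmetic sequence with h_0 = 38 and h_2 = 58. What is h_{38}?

Common difference d = (58 - 38) / (2 - 0) = 10.
h_j = 38 + (j - 0)·10.
h_{38} = 38 + 38·10 = 418.

418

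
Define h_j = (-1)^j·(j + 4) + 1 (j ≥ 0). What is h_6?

(-1)^6 = 1; j + 4 at j=6 is 10; so h_6 = 11.

11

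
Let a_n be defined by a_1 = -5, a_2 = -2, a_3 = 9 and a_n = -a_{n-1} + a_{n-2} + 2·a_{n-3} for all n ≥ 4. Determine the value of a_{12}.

107

Compute successive terms:
a_4 = -21; a_5 = 26; a_6 = -29; a_7 = 13; a_8 = 10; a_9 = -55; a_{10} = 91; a_{11} = -126; a_{12} = 107.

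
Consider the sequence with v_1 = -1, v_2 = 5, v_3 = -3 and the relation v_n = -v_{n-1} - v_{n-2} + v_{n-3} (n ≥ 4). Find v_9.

Iterate the recurrence:
v_4 = -3; v_5 = 11; v_6 = -11; v_7 = -3; v_8 = 25; v_9 = -33.

-33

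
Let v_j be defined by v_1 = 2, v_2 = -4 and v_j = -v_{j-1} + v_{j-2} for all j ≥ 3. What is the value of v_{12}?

Step forward from the initial values:
v_3 = 6;  v_4 = -10;  v_5 = 16;  v_6 = -26;  v_7 = 42;  v_8 = -68;  v_9 = 110;  v_{10} = -178;  v_{11} = 288;  v_{12} = -466.

-466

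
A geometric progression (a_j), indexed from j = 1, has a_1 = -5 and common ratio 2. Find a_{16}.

-163840

a_j = (-5)·2^(j-1).
a_{16} = (-5)·2^15 = -163840.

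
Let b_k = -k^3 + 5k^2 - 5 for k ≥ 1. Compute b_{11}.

-731

b_{11} = -1·11^3 + 5·11^2 - 5 = -731.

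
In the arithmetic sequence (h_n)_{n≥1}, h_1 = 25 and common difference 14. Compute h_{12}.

h_n = 25 + (n - 1)·14.
h_{12} = 25 + 11·14 = 179.

179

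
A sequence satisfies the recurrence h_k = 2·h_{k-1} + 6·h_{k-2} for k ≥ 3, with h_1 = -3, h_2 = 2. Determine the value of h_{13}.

-3061568

h_3 = -14  h_4 = -16  h_5 = -116  …  h_{10} = -62944  h_{11} = -230624  h_{12} = -838912  h_{13} = -3061568.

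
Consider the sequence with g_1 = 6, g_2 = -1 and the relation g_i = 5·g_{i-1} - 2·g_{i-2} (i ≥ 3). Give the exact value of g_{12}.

-15667643

g_3 = -17;  g_4 = -83;  g_5 = -381;  g_6 = -1739;  g_7 = -7933;  g_8 = -36187;  g_9 = -165069;  g_{10} = -752971;  g_{11} = -3434717;  g_{12} = -15667643.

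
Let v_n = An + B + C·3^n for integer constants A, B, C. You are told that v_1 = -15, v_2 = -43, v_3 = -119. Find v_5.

-991

Plug in n = 1, 2, 3: A + B + 3C = -15; 2A + B + 9C = -43; 3A + B + 27C = -119.
Subtracting the first from the second: A + 6C = -28.
Subtracting the second from the third: A + 18C = -76.
Solving: C = -4, A = -4, then B = 1.
Hence v_5 = -4·5 + 1 + (-4)·243 = -991.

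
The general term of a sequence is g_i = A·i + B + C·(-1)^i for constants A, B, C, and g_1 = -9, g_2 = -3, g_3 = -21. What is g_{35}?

Write the equations: A + B - C = -9; 2A + B + C = -3; 3A + B - C = -21.
Subtracting the first from the second: A + 2C = 6.
Subtracting the second from the third: A - 2C = -18.
Solving: C = 6, A = -6, then B = 3.
So g_i = -6·i + 3 + 6·(-1)^i; at i=35 this is -213.

-213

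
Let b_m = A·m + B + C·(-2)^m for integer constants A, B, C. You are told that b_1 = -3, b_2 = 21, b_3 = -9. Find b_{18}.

Write the equations: A + B - 2C = -3; 2A + B + 4C = 21; 3A + B - 8C = -9.
Subtracting the first from the second: A + 6C = 24.
Subtracting the second from the third: A - 12C = -30.
Solving: C = 3, A = 6, then B = -3.
Therefore b_{18} = 108 + (-3) + 3·262144 = 786537.

786537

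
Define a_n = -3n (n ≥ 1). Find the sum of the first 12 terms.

-234

Over n = 1..12: Σn = 78.
Total = (-3)·78 = -234.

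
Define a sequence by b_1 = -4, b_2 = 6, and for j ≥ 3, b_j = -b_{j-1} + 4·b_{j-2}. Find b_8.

b_3 = -22;  b_4 = 46;  b_5 = -134;  b_6 = 318;  b_7 = -854;  b_8 = 2126.

2126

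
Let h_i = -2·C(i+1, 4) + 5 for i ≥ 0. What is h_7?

-135

C(8, 4) = 70, so h_7 = -135.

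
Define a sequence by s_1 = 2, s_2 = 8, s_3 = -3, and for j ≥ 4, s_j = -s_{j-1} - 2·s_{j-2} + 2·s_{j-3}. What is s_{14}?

4369

Step forward from the initial values:
s_4 = -9, s_5 = 31, s_6 = -19, …, s_{11} = 843, s_{12} = -263, s_{13} = -2157, s_{14} = 4369.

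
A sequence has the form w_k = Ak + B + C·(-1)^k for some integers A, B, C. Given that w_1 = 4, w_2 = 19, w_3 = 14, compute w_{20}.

109

Write the equations: A + B - C = 4; 2A + B + C = 19; 3A + B - C = 14.
Subtracting the first from the second: A + 2C = 15.
Subtracting the second from the third: A - 2C = -5.
Solving: C = 5, A = 5, then B = 4.
Therefore w_{20} = 100 + 4 + 5·1 = 109.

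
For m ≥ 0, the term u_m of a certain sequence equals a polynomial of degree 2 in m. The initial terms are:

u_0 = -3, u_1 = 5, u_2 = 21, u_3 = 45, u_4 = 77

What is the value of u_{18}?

1st diffs: 8, 16, 24, 32.
2nd diffs: 8, 8, 8 (constant).
So u_m = 4m^2 + 4m - 3.
Evaluating at m = 18 gives u_{18} = 1365.

1365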